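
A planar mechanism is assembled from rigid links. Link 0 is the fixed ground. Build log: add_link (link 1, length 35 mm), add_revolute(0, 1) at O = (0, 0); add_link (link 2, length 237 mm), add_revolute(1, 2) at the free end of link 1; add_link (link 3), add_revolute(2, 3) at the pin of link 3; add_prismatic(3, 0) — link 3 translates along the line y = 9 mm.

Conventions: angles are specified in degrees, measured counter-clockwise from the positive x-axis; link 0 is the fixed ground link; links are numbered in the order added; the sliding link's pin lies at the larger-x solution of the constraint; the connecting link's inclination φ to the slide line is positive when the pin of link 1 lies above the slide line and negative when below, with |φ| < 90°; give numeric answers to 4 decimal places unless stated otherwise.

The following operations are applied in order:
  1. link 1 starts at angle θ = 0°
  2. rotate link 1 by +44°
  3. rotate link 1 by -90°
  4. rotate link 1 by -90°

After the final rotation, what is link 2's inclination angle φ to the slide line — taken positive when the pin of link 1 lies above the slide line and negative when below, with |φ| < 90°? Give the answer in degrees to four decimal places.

geometry: r = 35 mm, L = 237 mm, e = 9 mm; θ starts at 0°
rotate link 1 by +44°: θ ← 0° +44° = 44°
rotate link 1 by -90°: θ ← 44° -90° = -46°
rotate link 1 by -90°: θ ← -46° -90° = -136°
h = r sin θ − e = -24.313043 − 9 = -33.313043
sin φ = h / L = -33.313043 / 237 = -0.14056136
φ = arcsin(-0.14056136) = -8.080331°

-8.0803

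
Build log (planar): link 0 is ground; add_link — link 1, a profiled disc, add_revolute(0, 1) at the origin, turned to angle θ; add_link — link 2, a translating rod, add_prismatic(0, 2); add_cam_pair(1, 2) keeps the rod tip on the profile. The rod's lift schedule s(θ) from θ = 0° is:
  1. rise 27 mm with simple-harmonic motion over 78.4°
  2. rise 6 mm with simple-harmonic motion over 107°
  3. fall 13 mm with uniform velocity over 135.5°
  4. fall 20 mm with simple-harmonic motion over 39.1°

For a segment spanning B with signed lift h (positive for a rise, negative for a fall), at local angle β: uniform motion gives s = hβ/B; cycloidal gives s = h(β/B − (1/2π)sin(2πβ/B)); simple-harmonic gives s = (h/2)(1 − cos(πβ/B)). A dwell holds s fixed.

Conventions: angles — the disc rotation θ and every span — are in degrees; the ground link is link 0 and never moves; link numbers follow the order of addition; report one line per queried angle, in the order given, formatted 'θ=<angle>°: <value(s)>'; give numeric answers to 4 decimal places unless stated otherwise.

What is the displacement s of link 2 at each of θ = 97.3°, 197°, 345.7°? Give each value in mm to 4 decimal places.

seg 1 [0°–78.4°] simple-harmonic, h=27: full span → s += 27 → s = 27.0000
seg 2 [78.4°–185.4°] simple-harmonic, h=6: θ=97.3° here. β=18.9, B=107. 6/2·(1 − cos(π·0.1766)) = 0.4502 → s = 27.4502
seg 2 [78.4°–185.4°] simple-harmonic, h=6: full span → s += 6 → s = 33.0000
seg 3 [185.4°–320.9°] uniform, h=-13: θ=197° here. β=11.6, B=135.5. -13·11.6/135.5 = -1.1129 → s = 31.8871
seg 3 [185.4°–320.9°] uniform, h=-13: full span → s += -13 → s = 20.0000
seg 4 [320.9°–360°] simple-harmonic, h=-20: θ=345.7° here. β=24.8, B=39.1. -20/2·(1 − cos(π·0.6343)) = -14.0943 → s = 5.9057

θ=97.3°: 27.4502
θ=197°: 31.8871
θ=345.7°: 5.9057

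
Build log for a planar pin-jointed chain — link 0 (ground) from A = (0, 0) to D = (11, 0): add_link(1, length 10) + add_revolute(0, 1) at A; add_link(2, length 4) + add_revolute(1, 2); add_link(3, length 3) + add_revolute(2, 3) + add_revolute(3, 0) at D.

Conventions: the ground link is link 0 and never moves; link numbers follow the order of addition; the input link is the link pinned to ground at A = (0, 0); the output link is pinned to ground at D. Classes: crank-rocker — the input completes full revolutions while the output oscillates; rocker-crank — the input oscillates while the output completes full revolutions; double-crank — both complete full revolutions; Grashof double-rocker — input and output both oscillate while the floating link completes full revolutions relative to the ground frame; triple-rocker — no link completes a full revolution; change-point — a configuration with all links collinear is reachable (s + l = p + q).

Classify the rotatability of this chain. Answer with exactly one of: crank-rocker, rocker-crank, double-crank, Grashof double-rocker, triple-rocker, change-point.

lengths: ground=11, input=10, coupler=4, output=3
sorted: s=3 (shortest), l=11 (longest), p+q=14
s + l = 14 vs p + q = 14
s + l = p + q → change-point (collinear configuration reachable)

change-point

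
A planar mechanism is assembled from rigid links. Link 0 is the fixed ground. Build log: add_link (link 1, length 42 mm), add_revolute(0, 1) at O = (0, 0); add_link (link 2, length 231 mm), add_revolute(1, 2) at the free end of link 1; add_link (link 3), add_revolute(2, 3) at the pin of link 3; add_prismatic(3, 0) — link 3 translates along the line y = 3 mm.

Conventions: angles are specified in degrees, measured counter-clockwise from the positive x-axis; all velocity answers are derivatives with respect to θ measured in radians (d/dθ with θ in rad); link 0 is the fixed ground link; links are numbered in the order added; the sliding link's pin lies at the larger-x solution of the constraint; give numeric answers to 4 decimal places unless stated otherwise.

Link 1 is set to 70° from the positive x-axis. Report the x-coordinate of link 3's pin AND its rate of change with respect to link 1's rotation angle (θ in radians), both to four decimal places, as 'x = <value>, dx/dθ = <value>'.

geometry: r = 42 mm, L = 231 mm, e = 3 mm
crank pin P = (r cos θ, r sin θ) = (14.364846, 39.467090)
h = r sin θ − e = 39.467090 − 3 = 36.467090
x = r cos θ + √(L² − h²) = 14.364846 + 228.103379 = 242.468225
dx/dθ = −r sin θ − h·r cos θ/√(L² − h²) (θ in radians; h = 36.467090) = -41.763611

x = 242.4682, dx/dθ = -41.7636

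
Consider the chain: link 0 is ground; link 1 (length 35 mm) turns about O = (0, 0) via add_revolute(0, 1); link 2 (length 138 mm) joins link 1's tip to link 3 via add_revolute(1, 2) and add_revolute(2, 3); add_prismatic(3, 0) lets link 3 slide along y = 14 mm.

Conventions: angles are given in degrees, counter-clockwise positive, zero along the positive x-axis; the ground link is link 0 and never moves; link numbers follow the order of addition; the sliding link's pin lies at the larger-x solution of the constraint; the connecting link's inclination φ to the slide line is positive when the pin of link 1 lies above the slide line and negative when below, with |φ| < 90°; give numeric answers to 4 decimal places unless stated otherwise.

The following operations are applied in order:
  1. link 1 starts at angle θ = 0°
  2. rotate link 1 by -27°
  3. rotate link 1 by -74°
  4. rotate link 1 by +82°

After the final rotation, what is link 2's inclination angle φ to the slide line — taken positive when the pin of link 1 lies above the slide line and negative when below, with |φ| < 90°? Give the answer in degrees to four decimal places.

geometry: r = 35 mm, L = 138 mm, e = 14 mm; θ starts at 0°
rotate link 1 by -27°: θ ← 0° -27° = -27°
rotate link 1 by -74°: θ ← -27° -74° = -101°
rotate link 1 by +82°: θ ← -101° +82° = -19°
h = r sin θ − e = -11.394885 − 14 = -25.394885
sin φ = h / L = -25.394885 / 138 = -0.18402091
φ = arcsin(-0.18402091) = -10.604055°

-10.6041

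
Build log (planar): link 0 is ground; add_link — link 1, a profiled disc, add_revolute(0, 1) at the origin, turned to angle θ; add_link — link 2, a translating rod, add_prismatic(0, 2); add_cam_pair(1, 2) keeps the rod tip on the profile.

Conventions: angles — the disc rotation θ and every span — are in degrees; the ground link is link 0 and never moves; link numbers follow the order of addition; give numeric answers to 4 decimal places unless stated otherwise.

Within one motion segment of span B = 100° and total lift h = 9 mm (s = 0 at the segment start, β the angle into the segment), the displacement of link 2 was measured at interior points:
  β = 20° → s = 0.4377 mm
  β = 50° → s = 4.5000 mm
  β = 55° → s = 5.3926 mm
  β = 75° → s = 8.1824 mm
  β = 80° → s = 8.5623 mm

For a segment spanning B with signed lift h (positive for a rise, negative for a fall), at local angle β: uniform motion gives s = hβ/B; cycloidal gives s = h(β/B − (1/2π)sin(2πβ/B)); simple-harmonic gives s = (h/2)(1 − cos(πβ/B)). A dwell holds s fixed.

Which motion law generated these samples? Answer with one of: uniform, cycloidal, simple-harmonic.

candidates at β/B = r: uniform s = h·r (linear in β); cycloidal s = h·(r − sin(2πr)/(2π)); simple-harmonic s = (h/2)(1 − cos(πr))
β=20°: printed 0.4377 | uniform 1.8000, cycloidal 0.4377, simple-harmonic 0.8594
β=50°: printed 4.5000 | uniform 4.5000, cycloidal 4.5000, simple-harmonic 4.5000
β=55°: printed 5.3926 | uniform 4.9500, cycloidal 5.3926, simple-harmonic 5.2040
β=75°: printed 8.1824 | uniform 6.7500, cycloidal 8.1824, simple-harmonic 7.6820
β=80°: printed 8.5623 | uniform 7.2000, cycloidal 8.5623, simple-harmonic 8.1406
only one law matches every sample → cycloidal

cycloidal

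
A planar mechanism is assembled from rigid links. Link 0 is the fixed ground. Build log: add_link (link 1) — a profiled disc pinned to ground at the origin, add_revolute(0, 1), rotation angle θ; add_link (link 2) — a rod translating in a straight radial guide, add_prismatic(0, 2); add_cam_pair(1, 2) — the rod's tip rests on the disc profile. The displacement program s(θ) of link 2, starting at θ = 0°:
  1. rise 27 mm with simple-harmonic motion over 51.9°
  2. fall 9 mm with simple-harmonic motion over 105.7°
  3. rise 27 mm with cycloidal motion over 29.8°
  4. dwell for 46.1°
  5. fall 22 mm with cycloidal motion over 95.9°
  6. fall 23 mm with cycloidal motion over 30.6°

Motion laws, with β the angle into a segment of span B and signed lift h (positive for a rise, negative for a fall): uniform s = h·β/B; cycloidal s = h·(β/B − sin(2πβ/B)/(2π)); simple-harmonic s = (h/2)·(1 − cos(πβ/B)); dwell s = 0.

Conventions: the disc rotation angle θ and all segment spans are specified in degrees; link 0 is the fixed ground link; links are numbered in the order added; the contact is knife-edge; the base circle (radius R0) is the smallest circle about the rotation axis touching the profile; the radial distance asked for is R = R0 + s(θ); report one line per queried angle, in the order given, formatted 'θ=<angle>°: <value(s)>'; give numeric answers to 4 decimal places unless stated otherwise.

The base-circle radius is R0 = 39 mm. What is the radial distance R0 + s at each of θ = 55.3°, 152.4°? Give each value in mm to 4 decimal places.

seg 1 [0°–51.9°] simple-harmonic, h=27: full span → s += 27 → s = 27.0000
seg 2 [51.9°–157.6°] simple-harmonic, h=-9: θ=55.3° here. β=3.4, B=105.7. -9/2·(1 − cos(π·0.0322)) = -0.0230 → s = 26.9770
seg 2 [51.9°–157.6°] simple-harmonic, h=-9: θ=152.4° here. β=100.5, B=105.7. -9/2·(1 − cos(π·0.9508)) = -8.9464 → s = 18.0536
θ=55.3°: R = R0 + s = 39 + 26.9770 = 65.9770
θ=152.4°: R = R0 + s = 39 + 18.0536 = 57.0536

θ=55.3°: 65.9770
θ=152.4°: 57.0536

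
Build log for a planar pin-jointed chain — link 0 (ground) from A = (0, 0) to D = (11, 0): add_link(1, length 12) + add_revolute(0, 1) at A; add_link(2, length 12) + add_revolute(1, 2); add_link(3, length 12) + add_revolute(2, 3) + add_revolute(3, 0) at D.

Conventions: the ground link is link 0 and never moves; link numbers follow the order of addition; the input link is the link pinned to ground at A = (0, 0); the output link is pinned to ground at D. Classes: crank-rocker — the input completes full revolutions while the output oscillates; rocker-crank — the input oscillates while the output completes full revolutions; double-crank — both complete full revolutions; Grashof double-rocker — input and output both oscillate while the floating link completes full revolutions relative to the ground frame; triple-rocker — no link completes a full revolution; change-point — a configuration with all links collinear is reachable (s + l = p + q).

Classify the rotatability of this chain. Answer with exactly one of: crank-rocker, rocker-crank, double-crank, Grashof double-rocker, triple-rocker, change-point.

lengths: ground=11, input=12, coupler=12, output=12
sorted: s=11 (shortest), l=12 (longest), p+q=24
s + l = 23 vs p + q = 24
s + l < p + q (Grashof) with shortest = ground link → double-crank

double-crank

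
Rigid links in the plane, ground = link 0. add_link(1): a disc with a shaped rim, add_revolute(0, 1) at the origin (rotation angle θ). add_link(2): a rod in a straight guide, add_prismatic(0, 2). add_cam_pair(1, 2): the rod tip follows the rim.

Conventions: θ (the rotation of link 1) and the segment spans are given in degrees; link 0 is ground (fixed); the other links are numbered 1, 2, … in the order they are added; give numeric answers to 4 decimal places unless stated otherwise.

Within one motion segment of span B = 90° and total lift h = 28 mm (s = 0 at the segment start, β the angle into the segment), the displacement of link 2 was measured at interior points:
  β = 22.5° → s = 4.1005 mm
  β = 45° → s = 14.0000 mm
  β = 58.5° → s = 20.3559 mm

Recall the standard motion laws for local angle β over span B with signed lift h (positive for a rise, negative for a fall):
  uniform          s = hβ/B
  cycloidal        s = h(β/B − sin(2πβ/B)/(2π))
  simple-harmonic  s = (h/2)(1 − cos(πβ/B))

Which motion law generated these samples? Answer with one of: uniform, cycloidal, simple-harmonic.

candidates at β/B = r: uniform s = h·r (linear in β); cycloidal s = h·(r − sin(2πr)/(2π)); simple-harmonic s = (h/2)(1 − cos(πr))
β=22.5°: printed 4.1005 | uniform 7.0000, cycloidal 2.5437, simple-harmonic 4.1005
β=45°: printed 14.0000 | uniform 14.0000, cycloidal 14.0000, simple-harmonic 14.0000
β=58.5°: printed 20.3559 | uniform 18.2000, cycloidal 21.8053, simple-harmonic 20.3559
only one law matches every sample → simple-harmonic

simple-harmonic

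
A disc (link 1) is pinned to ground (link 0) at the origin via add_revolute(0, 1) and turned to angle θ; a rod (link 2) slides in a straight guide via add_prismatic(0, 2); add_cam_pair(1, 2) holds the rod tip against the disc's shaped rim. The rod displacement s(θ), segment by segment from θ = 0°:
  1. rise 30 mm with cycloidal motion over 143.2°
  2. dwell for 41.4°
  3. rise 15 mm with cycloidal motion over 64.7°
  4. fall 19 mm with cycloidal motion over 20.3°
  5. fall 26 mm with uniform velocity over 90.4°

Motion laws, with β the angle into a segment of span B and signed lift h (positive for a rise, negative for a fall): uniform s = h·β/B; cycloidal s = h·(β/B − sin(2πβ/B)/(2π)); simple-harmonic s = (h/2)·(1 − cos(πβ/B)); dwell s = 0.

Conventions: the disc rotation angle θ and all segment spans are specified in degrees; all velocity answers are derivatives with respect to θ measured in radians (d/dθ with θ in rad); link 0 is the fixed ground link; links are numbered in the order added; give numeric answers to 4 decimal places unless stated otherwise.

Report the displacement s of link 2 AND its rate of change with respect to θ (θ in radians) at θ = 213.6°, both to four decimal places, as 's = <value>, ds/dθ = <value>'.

segment 1 (0° to 143.2°, cycloidal, h = 30) is passed completely: s = 0.0000 + (30) = 30.0000
segment 2 (143.2° to 184.6°, dwell): s unchanged at 30.0000
θ = 213.6° falls in segment 3 (184.6° to 249.3°, cycloidal, h = 15): β = 213.6 − 184.6 = 29°, B = 64.7°; Δs = 15·(0.4482 − sin(2π·0.4482)/(2π)) = 5.9603; s = 30.0000 + 5.9603 = 35.9603
velocity in seg [184.6°–249.3°] (cycloidal), θ in radians: β = 29° = 0.5061 rad, B = 64.7° = 1.1292 rad; ds/dθ = (h/B)(1 − cos(2πβ/B)) = (15/1.1292)(1 − cos(2π·0.4482)) = 25.870057 mm/rad

s = 35.9603, ds/dθ = 25.8701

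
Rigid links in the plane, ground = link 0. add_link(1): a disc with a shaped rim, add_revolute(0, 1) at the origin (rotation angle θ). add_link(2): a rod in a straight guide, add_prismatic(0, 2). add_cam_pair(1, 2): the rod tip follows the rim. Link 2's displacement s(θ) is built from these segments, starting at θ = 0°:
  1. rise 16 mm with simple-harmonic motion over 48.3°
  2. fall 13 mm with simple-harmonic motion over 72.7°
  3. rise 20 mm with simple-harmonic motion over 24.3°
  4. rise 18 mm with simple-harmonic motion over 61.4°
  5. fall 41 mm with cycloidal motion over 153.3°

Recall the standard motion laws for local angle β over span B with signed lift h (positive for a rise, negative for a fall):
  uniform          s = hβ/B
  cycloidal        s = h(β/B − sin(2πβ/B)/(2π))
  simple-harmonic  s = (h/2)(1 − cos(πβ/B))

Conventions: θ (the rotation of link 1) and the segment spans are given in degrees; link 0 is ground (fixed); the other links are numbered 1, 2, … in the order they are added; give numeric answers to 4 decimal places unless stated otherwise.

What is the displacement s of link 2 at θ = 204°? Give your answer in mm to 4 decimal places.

segment 1 (0° to 48.3°, simple-harmonic, h = 16) is passed completely: s = 0.0000 + (16) = 16.0000
segment 2 (48.3° to 121°, simple-harmonic, h = -13) is passed completely: s = 16.0000 + (-13) = 3.0000
segment 3 (121° to 145.3°, simple-harmonic, h = 20) is passed completely: s = 3.0000 + (20) = 23.0000
θ = 204° falls in segment 4 (145.3° to 206.7°, simple-harmonic, h = 18): β = 204 − 145.3 = 58.7°, B = 61.4°; Δs = 18/2·(1 − cos(π·0.9560)) = 17.9143; s = 23.0000 + 17.9143 = 40.9143

40.9143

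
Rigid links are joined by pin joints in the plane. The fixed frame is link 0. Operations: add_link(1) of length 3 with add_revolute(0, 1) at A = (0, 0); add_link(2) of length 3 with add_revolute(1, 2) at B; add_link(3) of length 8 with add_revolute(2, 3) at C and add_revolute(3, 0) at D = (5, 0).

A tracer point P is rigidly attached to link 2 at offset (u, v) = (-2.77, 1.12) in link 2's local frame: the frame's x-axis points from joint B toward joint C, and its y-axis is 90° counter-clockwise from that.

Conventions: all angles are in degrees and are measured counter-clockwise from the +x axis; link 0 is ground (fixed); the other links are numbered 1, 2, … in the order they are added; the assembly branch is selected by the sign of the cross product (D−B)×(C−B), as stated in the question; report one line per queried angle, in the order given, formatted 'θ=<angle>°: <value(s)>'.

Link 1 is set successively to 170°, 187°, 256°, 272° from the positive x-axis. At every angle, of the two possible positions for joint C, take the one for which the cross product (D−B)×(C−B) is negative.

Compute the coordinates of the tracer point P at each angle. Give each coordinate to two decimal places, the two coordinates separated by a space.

A=(0,0), D=(5.00,0)
θ=170°: B = A + 3.00·(cos170°, sin170°) = (-2.9544, 0.5209)
θ=170°: |BD| = 7.9715
θ=170°: circle(B,3.00) ∩ circle(D,8.00): a=0.5359, h=2.9517
θ=170°:   candidates: C₊=(-2.2267,3.4314) cross=23.530; C₋=(-2.6125,-2.4595) cross=-23.530
θ=170°:   branch - wants cross < 0 → take C=(-2.6125,-2.4595) (cross=-23.530)
θ=170°: ex = (C−B)/|BC| = (0.1140,-0.9935); ey = (0.9935,0.1140)
θ=170°: P = B + -2.77·ex + 1.12·ey = (-2.1574,3.4005)
θ=187°: B = A + 3.00·(cos187°, sin187°) = (-2.9776, -0.3656)
θ=187°: |BD| = 7.9860
θ=187°: circle(B,3.00) ∩ circle(D,8.00): a=0.5495, h=2.9492
θ=187°:   candidates: C₊=(-2.5637,2.6057) cross=23.553; C₋=(-2.2937,-3.2866) cross=-23.553
θ=187°:   branch - wants cross < 0 → take C=(-2.2937,-3.2866) (cross=-23.553)
θ=187°: ex = (C−B)/|BC| = (0.2280,-0.9737); ey = (0.9737,0.2280)
θ=187°: P = B + -2.77·ex + 1.12·ey = (-2.5186,2.5868)
θ=256°: B = A + 3.00·(cos256°, sin256°) = (-0.7258, -2.9109)
θ=256°: |BD| = 6.4232
θ=256°: circle(B,3.00) ∩ circle(D,8.00): a=-1.0697, h=2.8028
θ=256°:   candidates: C₊=(-2.9495,-0.8972) cross=18.003; C₋=(-0.4092,-5.8941) cross=-18.003
θ=256°:   branch - wants cross < 0 → take C=(-0.4092,-5.8941) (cross=-18.003)
θ=256°: ex = (C−B)/|BC| = (0.1055,-0.9944); ey = (0.9944,0.1055)
θ=256°: P = B + -2.77·ex + 1.12·ey = (0.0957,-0.0382)
θ=272°: B = A + 3.00·(cos272°, sin272°) = (0.1047, -2.9982)
θ=272°: |BD| = 5.7405
θ=272°: circle(B,3.00) ∩ circle(D,8.00): a=-1.9203, h=2.3049
θ=272°:   candidates: C₊=(-2.7367,-2.0356) cross=13.231; C₋=(-0.3291,-5.9666) cross=-13.231
θ=272°:   branch - wants cross < 0 → take C=(-0.3291,-5.9666) (cross=-13.231)
θ=272°: ex = (C−B)/|BC| = (-0.1446,-0.9895); ey = (0.9895,-0.1446)
θ=272°: P = B + -2.77·ex + 1.12·ey = (1.6135,-0.4192)

θ=170°: -2.16 3.40
θ=187°: -2.52 2.59
θ=256°: 0.10 -0.04
θ=272°: 1.61 -0.42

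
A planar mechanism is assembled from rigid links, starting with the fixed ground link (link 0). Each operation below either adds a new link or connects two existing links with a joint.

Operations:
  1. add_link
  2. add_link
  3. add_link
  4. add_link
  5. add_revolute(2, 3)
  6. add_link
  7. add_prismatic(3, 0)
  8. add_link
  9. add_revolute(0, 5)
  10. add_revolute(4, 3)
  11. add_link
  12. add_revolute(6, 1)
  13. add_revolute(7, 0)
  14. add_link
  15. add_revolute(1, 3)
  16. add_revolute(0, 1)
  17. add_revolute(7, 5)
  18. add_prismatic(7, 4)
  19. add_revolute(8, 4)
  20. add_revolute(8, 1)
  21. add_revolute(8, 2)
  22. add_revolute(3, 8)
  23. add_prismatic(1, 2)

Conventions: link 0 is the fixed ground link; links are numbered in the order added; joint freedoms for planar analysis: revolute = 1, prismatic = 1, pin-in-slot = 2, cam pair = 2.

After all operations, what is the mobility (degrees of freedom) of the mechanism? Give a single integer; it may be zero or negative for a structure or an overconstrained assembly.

link 0 = ground. State L|J1|J2 = 1|0|0
+link1  2|0|0
+link2  3|0|0
+link3  4|0|0
+link4  5|0|0
R(2,3) f=1→J1  5|1|0
+link5  6|1|0
P(3,0) f=1→J1  6|2|0
+link6  7|2|0
R(0,5) f=1→J1  7|3|0
R(4,3) f=1→J1  7|4|0
+link7  8|4|0
R(6,1) f=1→J1  8|5|0
R(7,0) f=1→J1  8|6|0
+link8  9|6|0
R(1,3) f=1→J1  9|7|0
R(0,1) f=1→J1  9|8|0
R(7,5) f=1→J1  9|9|0
P(7,4) f=1→J1  9|10|0
R(8,4) f=1→J1  9|11|0
R(8,1) f=1→J1  9|12|0
R(8,2) f=1→J1  9|13|0
R(3,8) f=1→J1  9|14|0
P(1,2) f=1→J1  9|15|0
M = 3(9−1)−2·15−0 = 24−30−0 = -6

M = -6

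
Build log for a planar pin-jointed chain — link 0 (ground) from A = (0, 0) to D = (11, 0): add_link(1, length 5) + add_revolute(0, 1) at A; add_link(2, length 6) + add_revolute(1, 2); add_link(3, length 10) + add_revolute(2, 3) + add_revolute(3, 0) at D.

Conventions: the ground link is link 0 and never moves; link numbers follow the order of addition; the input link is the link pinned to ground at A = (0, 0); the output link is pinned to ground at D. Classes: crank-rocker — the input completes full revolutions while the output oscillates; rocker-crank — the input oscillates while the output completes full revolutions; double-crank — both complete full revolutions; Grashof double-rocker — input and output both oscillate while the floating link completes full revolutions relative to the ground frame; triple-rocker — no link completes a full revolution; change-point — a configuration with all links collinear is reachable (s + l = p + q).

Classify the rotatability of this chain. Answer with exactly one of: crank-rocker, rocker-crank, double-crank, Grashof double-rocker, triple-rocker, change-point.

lengths: ground=11, input=5, coupler=6, output=10
sorted: s=5 (shortest), l=11 (longest), p+q=16
s + l = 16 vs p + q = 16
s + l = p + q → change-point (collinear configuration reachable)

change-point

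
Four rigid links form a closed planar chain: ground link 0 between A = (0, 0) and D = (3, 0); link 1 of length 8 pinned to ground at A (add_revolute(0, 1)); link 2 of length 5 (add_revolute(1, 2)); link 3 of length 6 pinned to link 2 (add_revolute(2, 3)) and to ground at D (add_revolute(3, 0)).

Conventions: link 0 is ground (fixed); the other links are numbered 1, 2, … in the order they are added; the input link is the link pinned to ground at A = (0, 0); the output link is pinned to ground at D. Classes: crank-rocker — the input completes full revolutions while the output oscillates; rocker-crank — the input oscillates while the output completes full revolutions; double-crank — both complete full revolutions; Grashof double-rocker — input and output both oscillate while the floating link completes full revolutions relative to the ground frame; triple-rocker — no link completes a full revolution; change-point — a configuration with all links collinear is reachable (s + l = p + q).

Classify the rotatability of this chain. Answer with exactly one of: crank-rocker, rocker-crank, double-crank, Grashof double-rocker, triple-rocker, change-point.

lengths: ground=3, input=8, coupler=5, output=6
sorted: s=3 (shortest), l=8 (longest), p+q=11
s + l = 11 vs p + q = 11
s + l = p + q → change-point (collinear configuration reachable)

change-point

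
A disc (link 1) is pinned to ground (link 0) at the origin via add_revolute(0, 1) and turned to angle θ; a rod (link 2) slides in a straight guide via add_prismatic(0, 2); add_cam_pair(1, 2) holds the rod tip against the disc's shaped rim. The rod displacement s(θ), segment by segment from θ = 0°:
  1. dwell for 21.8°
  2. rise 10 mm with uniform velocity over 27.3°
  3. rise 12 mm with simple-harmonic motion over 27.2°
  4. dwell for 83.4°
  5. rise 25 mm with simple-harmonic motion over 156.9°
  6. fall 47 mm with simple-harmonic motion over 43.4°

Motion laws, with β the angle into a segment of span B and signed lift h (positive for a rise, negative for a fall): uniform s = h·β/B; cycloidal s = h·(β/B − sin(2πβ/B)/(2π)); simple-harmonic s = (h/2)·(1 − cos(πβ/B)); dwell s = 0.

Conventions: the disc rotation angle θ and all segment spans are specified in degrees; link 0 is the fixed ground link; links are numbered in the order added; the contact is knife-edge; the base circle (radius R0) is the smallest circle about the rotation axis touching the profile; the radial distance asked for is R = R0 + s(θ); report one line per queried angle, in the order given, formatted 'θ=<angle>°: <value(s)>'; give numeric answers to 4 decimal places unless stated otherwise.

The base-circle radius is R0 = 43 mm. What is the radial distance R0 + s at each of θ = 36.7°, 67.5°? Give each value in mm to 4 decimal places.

segment 1 (0° to 21.8°, dwell): s unchanged at 0.0000
θ = 36.7° falls in segment 2 (21.8° to 49.1°, uniform, h = 10): β = 36.7 − 21.8 = 14.9°, B = 27.3°; Δs = 10·14.9/27.3 = 5.4579; s = 0.0000 + 5.4579 = 5.4579
segment 2 (21.8° to 49.1°, uniform, h = 10) is passed completely: s = 0.0000 + (10) = 10.0000
θ = 67.5° falls in segment 3 (49.1° to 76.3°, simple-harmonic, h = 12): β = 67.5 − 49.1 = 18.4°, B = 27.2°; Δs = 12/2·(1 − cos(π·0.6765)) = 9.1586; s = 10.0000 + 9.1586 = 19.1586
θ=36.7°: R = R0 + s = 43 + 5.4579 = 48.4579
θ=67.5°: R = R0 + s = 43 + 19.1586 = 62.1586

θ=36.7°: 48.4579
θ=67.5°: 62.1586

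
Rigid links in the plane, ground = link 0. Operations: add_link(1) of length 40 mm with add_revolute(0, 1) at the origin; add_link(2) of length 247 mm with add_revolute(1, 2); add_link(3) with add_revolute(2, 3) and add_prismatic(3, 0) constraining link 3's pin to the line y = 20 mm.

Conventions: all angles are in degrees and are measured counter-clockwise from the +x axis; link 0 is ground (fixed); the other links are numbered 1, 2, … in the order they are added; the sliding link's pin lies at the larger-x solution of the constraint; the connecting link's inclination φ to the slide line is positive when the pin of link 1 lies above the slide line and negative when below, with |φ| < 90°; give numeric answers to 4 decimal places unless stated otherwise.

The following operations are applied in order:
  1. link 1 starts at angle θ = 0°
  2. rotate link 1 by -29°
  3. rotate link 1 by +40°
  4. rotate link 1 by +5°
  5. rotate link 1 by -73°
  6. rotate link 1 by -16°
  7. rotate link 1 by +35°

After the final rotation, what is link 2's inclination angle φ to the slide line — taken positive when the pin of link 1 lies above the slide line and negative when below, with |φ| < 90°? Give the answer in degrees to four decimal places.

geometry: r = 40 mm, L = 247 mm, e = 20 mm; θ starts at 0°
rotate link 1 by -29°: θ ← 0° -29° = -29°
rotate link 1 by +40°: θ ← -29° +40° = 11°
rotate link 1 by +5°: θ ← 11° +5° = 16°
rotate link 1 by -73°: θ ← 16° -73° = -57°
rotate link 1 by -16°: θ ← -57° -16° = -73°
rotate link 1 by +35°: θ ← -73° +35° = -38°
h = r sin θ − e = -24.626459 − 20 = -44.626459
sin φ = h / L = -44.626459 / 247 = -0.18067392
φ = arcsin(-0.18067392) = -10.409016°

-10.4090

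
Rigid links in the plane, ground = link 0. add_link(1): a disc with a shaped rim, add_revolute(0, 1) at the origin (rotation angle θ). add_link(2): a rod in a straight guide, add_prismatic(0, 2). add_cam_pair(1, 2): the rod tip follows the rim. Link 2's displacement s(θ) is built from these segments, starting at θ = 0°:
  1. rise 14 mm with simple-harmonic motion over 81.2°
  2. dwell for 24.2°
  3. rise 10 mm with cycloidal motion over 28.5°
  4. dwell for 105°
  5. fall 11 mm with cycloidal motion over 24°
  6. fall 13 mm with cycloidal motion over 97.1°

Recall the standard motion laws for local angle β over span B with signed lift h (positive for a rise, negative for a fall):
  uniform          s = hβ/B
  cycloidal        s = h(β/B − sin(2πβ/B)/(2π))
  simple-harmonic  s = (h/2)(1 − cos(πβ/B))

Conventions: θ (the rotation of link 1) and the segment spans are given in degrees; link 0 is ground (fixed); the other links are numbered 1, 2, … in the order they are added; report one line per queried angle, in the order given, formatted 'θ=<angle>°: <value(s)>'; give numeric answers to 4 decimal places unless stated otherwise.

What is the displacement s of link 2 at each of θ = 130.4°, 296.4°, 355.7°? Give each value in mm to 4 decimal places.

segment 1 (0° to 81.2°, simple-harmonic, h = 14) is passed completely: s = 0.0000 + (14) = 14.0000
segment 2 (81.2° to 105.4°, dwell): s unchanged at 14.0000
θ = 130.4° falls in segment 3 (105.4° to 133.9°, cycloidal, h = 10): β = 130.4 − 105.4 = 25°, B = 28.5°; Δs = 10·(0.8772 − sin(2π·0.8772)/(2π)) = 9.8817; s = 14.0000 + 9.8817 = 23.8817
segment 3 (105.4° to 133.9°, cycloidal, h = 10) is passed completely: s = 14.0000 + (10) = 24.0000
segment 4 (133.9° to 238.9°, dwell): s unchanged at 24.0000
segment 5 (238.9° to 262.9°, cycloidal, h = -11) is passed completely: s = 24.0000 + (-11) = 13.0000
θ = 296.4° falls in segment 6 (262.9° to 360°, cycloidal, h = -13): β = 296.4 − 262.9 = 33.5°, B = 97.1°; Δs = -13·(0.3450 − sin(2π·0.3450)/(2π)) = -2.7739; s = 13.0000 − 2.7739 = 10.2261
θ = 355.7° falls in segment 6 (262.9° to 360°, cycloidal, h = -13): β = 355.7 − 262.9 = 92.8°, B = 97.1°; Δs = -13·(0.9557 − sin(2π·0.9557)/(2π)) = -12.9926; s = 13.0000 − 12.9926 = 0.0074

θ=130.4°: 23.8817
θ=296.4°: 10.2261
θ=355.7°: 0.0074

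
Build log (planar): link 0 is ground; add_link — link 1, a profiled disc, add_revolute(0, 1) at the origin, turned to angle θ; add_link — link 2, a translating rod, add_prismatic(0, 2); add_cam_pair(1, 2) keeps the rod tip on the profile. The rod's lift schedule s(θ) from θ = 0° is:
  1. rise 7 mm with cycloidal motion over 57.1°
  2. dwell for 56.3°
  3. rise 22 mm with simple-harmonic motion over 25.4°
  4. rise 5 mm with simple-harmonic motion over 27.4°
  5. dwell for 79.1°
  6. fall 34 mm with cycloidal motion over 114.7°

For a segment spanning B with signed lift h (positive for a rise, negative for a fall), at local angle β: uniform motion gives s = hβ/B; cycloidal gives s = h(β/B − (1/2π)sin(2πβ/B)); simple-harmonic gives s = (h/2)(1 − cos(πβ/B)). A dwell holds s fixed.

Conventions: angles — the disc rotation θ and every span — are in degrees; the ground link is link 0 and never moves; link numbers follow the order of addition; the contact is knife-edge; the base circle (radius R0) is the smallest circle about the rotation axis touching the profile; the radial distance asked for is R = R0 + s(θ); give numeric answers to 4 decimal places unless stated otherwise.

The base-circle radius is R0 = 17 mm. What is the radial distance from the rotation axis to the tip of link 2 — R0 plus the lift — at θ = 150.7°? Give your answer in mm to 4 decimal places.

seg 1 [0°–57.1°] cycloidal, h=7: full span → s += 7 → s = 7.0000
seg 2 [57.1°–113.4°] dwell: s stays 7.0000
seg 3 [113.4°–138.8°] simple-harmonic, h=22: full span → s += 22 → s = 29.0000
seg 4 [138.8°–166.2°] simple-harmonic, h=5: θ=150.7° here. β=11.9, B=27.4. 5/2·(1 − cos(π·0.4343)) = 1.9877 → s = 30.9877
R = R0 + s = 17 + 30.9877 = 47.9877

47.9877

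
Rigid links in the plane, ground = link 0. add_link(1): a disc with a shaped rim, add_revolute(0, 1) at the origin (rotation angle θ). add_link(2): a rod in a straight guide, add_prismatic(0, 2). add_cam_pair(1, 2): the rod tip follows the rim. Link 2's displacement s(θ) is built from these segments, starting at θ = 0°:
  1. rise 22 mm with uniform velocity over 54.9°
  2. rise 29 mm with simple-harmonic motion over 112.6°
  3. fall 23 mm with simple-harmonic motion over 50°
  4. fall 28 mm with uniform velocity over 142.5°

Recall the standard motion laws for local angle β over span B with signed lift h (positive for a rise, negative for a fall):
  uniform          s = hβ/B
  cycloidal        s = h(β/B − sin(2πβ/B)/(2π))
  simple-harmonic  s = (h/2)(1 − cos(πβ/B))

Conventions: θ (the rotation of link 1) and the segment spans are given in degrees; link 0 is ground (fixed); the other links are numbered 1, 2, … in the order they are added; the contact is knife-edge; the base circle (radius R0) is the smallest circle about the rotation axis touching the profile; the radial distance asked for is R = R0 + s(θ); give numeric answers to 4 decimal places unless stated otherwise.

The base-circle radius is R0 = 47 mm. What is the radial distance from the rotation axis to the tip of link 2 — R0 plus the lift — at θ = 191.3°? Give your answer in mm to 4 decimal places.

segment 1 (0° to 54.9°, uniform, h = 22) is passed completely: s = 0.0000 + (22) = 22.0000
segment 2 (54.9° to 167.5°, simple-harmonic, h = 29) is passed completely: s = 22.0000 + (29) = 51.0000
θ = 191.3° falls in segment 3 (167.5° to 217.5°, simple-harmonic, h = -23): β = 191.3 − 167.5 = 23.8°, B = 50°; Δs = -23/2·(1 − cos(π·0.4760)) = -10.6337; s = 51.0000 − 10.6337 = 40.3663
R = R0 + s = 47 + 40.3663 = 87.3663

87.3663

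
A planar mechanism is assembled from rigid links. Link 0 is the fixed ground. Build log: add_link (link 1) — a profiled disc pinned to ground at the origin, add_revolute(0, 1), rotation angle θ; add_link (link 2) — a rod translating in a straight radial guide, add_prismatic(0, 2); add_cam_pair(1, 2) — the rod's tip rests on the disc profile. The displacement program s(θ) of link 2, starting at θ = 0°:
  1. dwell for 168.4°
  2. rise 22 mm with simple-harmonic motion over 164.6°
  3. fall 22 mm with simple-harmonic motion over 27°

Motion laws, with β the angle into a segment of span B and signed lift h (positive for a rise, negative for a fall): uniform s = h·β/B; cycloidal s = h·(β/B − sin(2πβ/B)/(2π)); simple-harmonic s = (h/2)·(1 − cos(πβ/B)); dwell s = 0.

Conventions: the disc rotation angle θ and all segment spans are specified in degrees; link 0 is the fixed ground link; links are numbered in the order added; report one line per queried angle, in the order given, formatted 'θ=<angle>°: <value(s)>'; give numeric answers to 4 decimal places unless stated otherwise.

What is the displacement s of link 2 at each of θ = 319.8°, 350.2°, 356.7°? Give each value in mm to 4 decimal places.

seg 1 [0°–168.4°] dwell: s stays 0.0000
seg 2 [168.4°–333°] simple-harmonic, h=22: θ=319.8° here. β=151.4, B=164.6. 22/2·(1 − cos(π·0.9198)) = 21.6527 → s = 21.6527
seg 2 [168.4°–333°] simple-harmonic, h=22: full span → s += 22 → s = 22.0000
seg 3 [333°–360°] simple-harmonic, h=-22: θ=350.2° here. β=17.2, B=27. -22/2·(1 − cos(π·0.6370)) = -15.5907 → s = 6.4093
seg 3 [333°–360°] simple-harmonic, h=-22: θ=356.7° here. β=23.7, B=27. -22/2·(1 − cos(π·0.8778)) = -21.1990 → s = 0.8010

θ=319.8°: 21.6527
θ=350.2°: 6.4093
θ=356.7°: 0.8010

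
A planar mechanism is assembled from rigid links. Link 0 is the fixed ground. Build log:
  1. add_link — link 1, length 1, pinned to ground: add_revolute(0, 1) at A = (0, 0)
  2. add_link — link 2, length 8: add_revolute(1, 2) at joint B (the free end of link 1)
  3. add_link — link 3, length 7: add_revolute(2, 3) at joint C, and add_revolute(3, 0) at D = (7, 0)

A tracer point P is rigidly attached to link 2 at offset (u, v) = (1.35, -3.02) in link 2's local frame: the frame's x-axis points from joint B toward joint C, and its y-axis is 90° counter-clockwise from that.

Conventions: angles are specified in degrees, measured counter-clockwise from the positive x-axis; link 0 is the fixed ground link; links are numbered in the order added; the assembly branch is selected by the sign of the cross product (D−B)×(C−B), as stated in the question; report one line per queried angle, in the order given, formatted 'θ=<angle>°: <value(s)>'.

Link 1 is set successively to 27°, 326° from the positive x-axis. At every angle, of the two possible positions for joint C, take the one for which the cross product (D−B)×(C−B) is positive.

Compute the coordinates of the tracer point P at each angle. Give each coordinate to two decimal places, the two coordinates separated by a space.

A=(0,0), D=(7.00,0)
θ=27°: B = A + 1.00·(cos27°, sin27°) = (0.8910, 0.4540)
θ=27°: |BD| = 6.1258
θ=27°: circle(B,8.00) ∩ circle(D,7.00): a=4.2872, h=6.7542
θ=27°:   candidates: C₊=(5.6670,6.8719) cross=41.375; C₋=(4.6659,-6.5994) cross=-41.375
θ=27°:   branch + wants cross > 0 → take C=(5.6670,6.8719) (cross=41.375)
θ=27°: ex = (C−B)/|BC| = (0.5970,0.8022); ey = (-0.8022,0.5970)
θ=27°: P = B + 1.35·ex + -3.02·ey = (4.1197,-0.2659)
θ=326°: B = A + 1.00·(cos326°, sin326°) = (0.8290, -0.5592)
θ=326°: |BD| = 6.1962
θ=326°: circle(B,8.00) ∩ circle(D,7.00): a=4.3085, h=6.7407
θ=326°:   candidates: C₊=(4.5117,6.5428) cross=41.767; C₋=(5.7283,-6.8835) cross=-41.767
θ=326°:   branch + wants cross > 0 → take C=(4.5117,6.5428) (cross=41.767)
θ=326°: ex = (C−B)/|BC| = (0.4603,0.8877); ey = (-0.8877,0.4603)
θ=326°: P = B + 1.35·ex + -3.02·ey = (4.1315,-0.7509)

θ=27°: 4.12 -0.27
θ=326°: 4.13 -0.75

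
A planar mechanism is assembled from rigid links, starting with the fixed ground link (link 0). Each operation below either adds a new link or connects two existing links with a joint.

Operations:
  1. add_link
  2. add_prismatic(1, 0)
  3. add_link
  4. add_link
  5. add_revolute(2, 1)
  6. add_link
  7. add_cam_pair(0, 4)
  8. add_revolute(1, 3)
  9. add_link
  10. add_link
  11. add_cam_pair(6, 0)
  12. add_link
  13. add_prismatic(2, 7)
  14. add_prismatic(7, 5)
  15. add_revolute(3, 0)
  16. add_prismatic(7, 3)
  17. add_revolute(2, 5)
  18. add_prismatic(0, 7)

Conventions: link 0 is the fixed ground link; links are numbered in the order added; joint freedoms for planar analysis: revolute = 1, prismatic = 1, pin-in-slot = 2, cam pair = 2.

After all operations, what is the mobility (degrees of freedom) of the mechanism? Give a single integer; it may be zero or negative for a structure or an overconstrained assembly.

(L,J1,J2)=(1,0,0); link0 fixed
link1: (2,0,0)
P 1-0 [J1]: (2,1,0)
link2: (3,1,0)
link3: (4,1,0)
R 2-1 [J1]: (4,2,0)
link4: (5,2,0)
C 0-4 [J2]: (5,2,1)
R 1-3 [J1]: (5,3,1)
link5: (6,3,1)
link6: (7,3,1)
C 6-0 [J2]: (7,3,2)
link7: (8,3,2)
P 2-7 [J1]: (8,4,2)
P 7-5 [J1]: (8,5,2)
R 3-0 [J1]: (8,6,2)
P 7-3 [J1]: (8,7,2)
R 2-5 [J1]: (8,8,2)
P 0-7 [J1]: (8,9,2)
Grübler: 3·7 − 2·9 − 2 = 1

M = 1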